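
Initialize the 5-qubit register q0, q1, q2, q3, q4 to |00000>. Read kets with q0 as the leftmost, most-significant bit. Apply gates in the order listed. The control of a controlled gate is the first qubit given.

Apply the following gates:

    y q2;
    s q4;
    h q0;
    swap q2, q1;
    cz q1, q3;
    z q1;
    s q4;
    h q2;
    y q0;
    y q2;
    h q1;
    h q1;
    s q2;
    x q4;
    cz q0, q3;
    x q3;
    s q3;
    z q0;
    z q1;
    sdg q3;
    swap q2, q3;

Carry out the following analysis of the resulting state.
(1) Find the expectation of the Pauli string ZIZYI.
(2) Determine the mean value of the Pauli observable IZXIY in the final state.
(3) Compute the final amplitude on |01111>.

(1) The expectation value of ZIZYI is 0.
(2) In the final state, IZXIY has expectation 0.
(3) |01111> carries amplitude -1/2 in the final state.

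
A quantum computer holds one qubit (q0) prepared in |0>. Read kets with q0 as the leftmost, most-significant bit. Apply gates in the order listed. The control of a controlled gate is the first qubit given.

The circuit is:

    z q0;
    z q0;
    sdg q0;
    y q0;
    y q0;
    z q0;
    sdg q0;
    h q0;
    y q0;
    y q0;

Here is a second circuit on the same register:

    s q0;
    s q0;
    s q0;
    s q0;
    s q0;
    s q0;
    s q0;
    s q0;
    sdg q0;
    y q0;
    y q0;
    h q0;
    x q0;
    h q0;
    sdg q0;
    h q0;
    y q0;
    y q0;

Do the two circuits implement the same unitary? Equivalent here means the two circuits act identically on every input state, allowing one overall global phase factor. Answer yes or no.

Yes — the two circuits implement the same unitary up to a global phase.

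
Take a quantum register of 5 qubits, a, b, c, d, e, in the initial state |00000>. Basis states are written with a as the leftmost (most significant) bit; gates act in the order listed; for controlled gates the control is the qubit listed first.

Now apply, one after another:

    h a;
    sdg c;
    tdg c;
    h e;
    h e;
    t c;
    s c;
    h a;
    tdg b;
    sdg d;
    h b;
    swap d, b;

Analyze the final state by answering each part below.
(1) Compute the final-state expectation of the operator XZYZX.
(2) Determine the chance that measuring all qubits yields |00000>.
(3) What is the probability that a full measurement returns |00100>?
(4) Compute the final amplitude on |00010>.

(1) The expectation value of XZYZX is 0. Key observation: gates 1-8 undo each other exactly, leaving only the rest of the circuit to track.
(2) A full measurement returns |00000> with probability 1/2.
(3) Outcome |00100> occurs with probability 0.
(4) The final state's coefficient on |00010> equals sqrt(2)/2.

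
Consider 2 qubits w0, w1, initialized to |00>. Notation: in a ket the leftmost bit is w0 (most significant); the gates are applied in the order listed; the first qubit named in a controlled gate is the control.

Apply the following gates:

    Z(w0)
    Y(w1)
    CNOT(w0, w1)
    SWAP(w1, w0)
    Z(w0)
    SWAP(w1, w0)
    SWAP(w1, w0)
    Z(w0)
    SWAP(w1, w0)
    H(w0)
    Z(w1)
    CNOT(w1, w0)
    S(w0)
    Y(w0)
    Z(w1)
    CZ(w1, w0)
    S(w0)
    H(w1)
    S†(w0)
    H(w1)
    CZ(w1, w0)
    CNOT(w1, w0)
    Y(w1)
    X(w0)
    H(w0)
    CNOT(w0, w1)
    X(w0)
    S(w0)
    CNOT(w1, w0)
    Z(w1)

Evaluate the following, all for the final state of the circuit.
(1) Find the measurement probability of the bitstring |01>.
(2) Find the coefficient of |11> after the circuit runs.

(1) Outcome |01> occurs with probability 0. Key observation: steps 4-9 multiply out to the identity, so the circuit reduces to the remaining gates.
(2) The amplitude on |11> is -1/2 + I/2.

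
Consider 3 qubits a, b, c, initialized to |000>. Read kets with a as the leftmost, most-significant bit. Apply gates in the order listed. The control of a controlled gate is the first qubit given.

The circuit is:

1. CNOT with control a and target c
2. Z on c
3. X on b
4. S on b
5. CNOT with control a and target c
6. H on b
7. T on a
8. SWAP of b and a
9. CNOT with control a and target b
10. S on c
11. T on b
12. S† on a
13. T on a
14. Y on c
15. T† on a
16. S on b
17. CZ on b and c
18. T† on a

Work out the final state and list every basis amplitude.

The resulting statevector has amplitude -sqrt(2)/2 on |001>, -sqrt(2)/2 on |111>, and 0 on every other basis state.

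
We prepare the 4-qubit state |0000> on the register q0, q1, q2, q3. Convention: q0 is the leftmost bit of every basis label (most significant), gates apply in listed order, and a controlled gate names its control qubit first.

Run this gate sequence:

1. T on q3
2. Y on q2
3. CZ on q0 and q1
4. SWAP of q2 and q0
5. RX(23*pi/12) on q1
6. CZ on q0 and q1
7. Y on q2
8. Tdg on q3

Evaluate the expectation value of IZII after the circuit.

In the final state, IZII has expectation sqrt(2)/4 + sqrt(6)/4.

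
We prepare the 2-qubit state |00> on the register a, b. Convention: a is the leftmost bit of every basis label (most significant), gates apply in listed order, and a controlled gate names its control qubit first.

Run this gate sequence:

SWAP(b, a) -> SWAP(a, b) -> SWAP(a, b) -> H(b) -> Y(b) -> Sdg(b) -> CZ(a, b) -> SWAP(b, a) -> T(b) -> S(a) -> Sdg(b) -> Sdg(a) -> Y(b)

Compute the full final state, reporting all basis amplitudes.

After the circuit, the state carries amplitude 0 on |00>, sqrt(2)/2 on |01>, 0 on |10>, sqrt(2)*I/2 on |11>. Key observation: the block from step 2 through step 3 cancels to the identity and can be dropped.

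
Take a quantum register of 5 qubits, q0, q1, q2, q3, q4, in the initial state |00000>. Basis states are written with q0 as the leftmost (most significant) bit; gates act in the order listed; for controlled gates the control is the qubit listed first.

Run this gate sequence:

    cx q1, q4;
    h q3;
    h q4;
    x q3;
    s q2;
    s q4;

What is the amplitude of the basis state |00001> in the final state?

The final state's coefficient on |00001> equals I/2.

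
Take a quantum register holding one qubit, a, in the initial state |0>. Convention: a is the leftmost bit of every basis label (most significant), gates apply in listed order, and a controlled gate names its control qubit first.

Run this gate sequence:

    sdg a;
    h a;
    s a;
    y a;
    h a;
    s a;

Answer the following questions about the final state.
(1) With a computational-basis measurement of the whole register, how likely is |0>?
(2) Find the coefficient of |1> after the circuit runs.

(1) A full measurement returns |0> with probability 1/2.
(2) The final state's coefficient on |1> equals 1/2 + I/2.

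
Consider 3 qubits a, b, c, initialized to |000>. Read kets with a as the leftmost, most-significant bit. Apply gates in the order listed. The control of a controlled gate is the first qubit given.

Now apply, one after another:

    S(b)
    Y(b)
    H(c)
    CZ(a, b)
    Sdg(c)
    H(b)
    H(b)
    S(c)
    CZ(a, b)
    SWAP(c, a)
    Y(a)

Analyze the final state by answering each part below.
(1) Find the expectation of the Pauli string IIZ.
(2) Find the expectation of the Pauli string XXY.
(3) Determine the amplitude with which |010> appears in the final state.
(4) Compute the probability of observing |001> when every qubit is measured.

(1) In the final state, IIZ has expectation 1. Key observation: steps 4-9 multiply out to the identity, so the circuit reduces to the remaining gates.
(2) In the final state, XXY has expectation 0.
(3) |010> carries amplitude sqrt(2)/2 in the final state.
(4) The probability of measuring |001> is 0.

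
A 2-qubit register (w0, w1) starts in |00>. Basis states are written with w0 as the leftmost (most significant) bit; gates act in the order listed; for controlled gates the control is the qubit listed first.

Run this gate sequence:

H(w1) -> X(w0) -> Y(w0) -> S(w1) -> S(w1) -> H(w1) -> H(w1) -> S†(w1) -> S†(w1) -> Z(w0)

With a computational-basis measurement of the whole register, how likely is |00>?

The probability of measuring |00> is 1/2. Key observation: the block from step 4 through step 9 cancels to the identity and can be dropped.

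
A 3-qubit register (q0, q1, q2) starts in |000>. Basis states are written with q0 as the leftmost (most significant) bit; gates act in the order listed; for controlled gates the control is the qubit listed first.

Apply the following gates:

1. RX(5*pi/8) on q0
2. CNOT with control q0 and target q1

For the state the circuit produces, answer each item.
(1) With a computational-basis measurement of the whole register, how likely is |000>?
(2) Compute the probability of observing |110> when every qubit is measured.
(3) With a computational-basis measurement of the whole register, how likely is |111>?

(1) Outcome |000> occurs with probability cos(5*pi/16)**2.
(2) The probability of measuring |110> is sin(5*pi/16)**2.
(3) Outcome |111> occurs with probability 0.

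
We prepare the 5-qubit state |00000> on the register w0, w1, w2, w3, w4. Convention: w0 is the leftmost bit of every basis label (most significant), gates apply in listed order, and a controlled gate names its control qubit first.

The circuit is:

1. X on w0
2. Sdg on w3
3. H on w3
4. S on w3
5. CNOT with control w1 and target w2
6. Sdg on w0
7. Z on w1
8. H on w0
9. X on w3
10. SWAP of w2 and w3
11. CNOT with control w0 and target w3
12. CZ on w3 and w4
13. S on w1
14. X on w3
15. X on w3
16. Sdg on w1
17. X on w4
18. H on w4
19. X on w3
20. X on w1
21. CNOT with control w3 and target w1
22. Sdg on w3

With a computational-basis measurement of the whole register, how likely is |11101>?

Outcome |11101> occurs with probability 1/8.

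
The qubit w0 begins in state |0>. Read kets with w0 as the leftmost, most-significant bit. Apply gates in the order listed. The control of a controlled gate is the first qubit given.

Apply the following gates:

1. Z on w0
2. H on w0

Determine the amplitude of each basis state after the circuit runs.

The resulting statevector has amplitude sqrt(2)/2 on |0>, sqrt(2)/2 on |1>.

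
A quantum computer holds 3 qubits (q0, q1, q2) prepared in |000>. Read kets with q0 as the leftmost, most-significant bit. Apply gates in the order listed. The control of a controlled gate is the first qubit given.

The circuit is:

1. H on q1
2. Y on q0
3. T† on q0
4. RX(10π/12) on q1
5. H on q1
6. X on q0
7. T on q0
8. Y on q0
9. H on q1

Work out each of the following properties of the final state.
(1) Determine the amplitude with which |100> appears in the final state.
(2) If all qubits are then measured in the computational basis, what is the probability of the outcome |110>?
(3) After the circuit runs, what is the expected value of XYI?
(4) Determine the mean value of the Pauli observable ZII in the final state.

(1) |100> carries amplitude (-1 + sqrt(3) - sqrt(3)*I - I)*exp(3*I*pi/4)/4 in the final state.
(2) Outcome |110> occurs with probability 1/2.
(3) The expectation value of XYI is 0.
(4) The observable ZII averages to -1.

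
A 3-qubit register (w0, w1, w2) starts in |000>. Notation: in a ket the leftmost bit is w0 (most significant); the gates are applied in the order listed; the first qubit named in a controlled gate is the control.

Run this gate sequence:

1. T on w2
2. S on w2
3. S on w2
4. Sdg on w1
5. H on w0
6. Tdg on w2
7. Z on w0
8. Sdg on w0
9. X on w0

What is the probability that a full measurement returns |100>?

The probability of measuring |100> is 1/2.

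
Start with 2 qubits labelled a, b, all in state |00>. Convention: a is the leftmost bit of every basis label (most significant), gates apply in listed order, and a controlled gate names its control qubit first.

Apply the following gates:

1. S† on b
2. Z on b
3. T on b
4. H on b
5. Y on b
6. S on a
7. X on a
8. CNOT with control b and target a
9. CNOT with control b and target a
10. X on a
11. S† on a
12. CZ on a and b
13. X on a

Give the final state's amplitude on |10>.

The final state's coefficient on |10> equals -sqrt(2)*I/2. Key observation: steps 6-11 multiply out to the identity, so the circuit reduces to the remaining gates.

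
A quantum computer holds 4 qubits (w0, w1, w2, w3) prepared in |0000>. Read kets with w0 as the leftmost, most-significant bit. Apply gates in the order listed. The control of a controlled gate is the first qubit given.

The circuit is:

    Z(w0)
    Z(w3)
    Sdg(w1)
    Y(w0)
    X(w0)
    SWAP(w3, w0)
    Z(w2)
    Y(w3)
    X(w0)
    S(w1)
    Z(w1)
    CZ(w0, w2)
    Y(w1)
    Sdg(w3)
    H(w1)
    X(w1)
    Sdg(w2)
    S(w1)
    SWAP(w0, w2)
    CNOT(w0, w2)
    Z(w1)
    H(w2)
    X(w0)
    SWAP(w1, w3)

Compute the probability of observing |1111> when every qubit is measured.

A full measurement returns |1111> with probability 1/4.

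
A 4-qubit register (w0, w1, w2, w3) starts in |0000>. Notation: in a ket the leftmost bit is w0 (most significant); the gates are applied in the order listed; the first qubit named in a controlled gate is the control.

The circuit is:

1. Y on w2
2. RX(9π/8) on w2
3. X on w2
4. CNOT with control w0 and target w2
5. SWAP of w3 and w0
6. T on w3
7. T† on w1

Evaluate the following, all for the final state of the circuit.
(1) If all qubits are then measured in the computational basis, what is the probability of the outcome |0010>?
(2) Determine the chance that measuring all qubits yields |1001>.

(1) A full measurement returns |0010> with probability sin(7*pi/16)**2.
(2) Outcome |1001> occurs with probability 0.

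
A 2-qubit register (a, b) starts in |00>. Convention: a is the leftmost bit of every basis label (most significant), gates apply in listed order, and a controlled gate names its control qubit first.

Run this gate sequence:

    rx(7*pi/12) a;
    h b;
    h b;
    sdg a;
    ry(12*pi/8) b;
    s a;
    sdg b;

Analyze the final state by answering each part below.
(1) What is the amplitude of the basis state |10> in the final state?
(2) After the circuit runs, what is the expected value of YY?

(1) The final state's coefficient on |10> equals I*sqrt(12 - 6*sqrt(2))/8 + I*sqrt(2*sqrt(2) + 4)/8.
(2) In the final state, YY has expectation -sqrt(6)/4 - sqrt(2)/4.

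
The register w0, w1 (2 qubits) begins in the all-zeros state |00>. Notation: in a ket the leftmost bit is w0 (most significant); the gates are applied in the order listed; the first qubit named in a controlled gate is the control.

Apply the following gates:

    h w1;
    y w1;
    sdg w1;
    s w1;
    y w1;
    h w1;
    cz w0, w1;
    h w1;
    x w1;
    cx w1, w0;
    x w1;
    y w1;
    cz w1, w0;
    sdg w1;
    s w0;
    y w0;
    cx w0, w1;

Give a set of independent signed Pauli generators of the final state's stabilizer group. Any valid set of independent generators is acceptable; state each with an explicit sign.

The stabilizer group can be generated by -XI, -IZ, among other valid generating sets. Key observation: steps 1-6 multiply out to the identity, so the circuit reduces to the remaining gates.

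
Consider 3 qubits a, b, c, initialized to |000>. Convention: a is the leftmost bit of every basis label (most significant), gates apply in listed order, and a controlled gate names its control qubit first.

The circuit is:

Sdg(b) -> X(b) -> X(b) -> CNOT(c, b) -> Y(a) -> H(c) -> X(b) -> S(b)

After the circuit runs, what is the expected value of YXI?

The expectation value of YXI is 0.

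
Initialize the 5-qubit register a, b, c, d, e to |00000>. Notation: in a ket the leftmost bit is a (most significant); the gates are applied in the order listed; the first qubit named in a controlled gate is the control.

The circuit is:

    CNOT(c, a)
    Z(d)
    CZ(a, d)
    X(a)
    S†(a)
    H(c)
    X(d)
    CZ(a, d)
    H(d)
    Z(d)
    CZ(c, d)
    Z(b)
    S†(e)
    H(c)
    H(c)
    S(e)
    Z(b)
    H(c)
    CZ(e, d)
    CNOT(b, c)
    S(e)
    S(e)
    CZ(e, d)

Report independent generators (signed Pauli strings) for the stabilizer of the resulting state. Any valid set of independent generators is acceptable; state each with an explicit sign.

The final state is stabilized by the group generated by +IIXXI, -ZIIII, +IZIII, +IIZZI, +IIIIZ; other independent generating sets are equally valid.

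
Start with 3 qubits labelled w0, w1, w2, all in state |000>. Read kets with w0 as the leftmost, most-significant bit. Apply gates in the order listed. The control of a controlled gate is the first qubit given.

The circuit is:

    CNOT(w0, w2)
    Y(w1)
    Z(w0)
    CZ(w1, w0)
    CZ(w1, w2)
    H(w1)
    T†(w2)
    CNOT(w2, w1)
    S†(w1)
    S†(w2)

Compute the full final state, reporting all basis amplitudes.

After the circuit, the state carries amplitude sqrt(2)*I/2 on |000>, -sqrt(2)/2 on |010>, and 0 on every other basis state.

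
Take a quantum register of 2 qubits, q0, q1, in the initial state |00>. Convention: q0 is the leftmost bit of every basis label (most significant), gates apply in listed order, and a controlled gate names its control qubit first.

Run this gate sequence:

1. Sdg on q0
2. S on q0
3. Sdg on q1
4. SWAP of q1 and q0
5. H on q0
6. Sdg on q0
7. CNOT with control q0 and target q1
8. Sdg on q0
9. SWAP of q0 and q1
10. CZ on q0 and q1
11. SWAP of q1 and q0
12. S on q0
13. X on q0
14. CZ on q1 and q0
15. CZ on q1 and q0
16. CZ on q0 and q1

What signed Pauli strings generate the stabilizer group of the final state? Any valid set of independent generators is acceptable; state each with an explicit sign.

One valid set of independent stabilizer generators is +XY, -ZZ (any independent generating set of the same group is equally correct).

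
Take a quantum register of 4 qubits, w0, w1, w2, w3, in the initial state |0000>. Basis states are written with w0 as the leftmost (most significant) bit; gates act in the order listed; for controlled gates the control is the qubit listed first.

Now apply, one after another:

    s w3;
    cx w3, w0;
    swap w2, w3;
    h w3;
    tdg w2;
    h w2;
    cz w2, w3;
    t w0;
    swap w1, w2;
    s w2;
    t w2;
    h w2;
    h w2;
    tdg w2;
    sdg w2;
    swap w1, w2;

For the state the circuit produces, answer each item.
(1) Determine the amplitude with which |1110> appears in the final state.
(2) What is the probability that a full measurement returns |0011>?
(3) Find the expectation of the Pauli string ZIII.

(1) The amplitude on |1110> is 0. Key observation: the block from step 9 through step 16 cancels to the identity and can be dropped.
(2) A full measurement returns |0011> with probability 1/4.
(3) In the final state, ZIII has expectation 1.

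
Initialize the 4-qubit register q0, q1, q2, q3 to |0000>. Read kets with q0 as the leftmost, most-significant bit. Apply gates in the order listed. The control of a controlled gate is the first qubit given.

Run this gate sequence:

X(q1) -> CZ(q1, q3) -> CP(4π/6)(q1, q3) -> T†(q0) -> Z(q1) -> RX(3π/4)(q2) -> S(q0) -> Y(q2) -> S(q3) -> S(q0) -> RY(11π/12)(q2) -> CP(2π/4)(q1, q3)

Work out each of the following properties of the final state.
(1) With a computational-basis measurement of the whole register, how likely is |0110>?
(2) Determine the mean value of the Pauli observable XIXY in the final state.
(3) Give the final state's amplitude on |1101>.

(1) A full measurement returns |0110> with probability sqrt(3)/8 + 5/8.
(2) The observable XIXY averages to 0.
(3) The amplitude on |1101> is 0.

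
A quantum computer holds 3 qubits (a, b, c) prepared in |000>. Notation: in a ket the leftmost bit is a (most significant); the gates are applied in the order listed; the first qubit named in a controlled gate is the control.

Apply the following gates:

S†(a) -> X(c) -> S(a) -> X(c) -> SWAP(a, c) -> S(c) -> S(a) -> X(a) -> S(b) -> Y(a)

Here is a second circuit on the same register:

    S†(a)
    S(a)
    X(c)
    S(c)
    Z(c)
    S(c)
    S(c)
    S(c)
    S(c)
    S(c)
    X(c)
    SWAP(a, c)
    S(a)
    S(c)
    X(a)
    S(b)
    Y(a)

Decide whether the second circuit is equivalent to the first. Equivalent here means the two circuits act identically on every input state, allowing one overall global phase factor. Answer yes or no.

Yes, they are equivalent — the unitaries differ by at most a global phase.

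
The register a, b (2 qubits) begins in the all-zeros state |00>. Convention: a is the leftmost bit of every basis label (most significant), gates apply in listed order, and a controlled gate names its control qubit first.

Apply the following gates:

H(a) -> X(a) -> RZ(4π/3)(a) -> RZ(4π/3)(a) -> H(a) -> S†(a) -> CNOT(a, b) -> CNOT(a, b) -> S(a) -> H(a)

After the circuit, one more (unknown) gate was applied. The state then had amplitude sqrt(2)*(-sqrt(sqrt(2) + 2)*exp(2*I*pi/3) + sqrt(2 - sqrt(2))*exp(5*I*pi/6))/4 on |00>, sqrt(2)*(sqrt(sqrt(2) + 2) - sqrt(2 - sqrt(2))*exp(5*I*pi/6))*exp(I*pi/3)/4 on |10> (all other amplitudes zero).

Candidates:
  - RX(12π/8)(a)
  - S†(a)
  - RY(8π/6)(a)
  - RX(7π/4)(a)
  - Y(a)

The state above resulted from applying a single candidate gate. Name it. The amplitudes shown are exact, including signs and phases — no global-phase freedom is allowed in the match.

The unique candidate consistent with the amplitudes is RX(7π/4)(a). Key observation: the block from step 5 through step 10 cancels to the identity and can be dropped.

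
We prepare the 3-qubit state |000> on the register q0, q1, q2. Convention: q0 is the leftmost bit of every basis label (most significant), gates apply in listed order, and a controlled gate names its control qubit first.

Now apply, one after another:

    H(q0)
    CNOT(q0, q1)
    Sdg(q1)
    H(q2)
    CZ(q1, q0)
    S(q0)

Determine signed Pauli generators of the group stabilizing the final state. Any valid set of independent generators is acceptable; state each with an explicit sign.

One valid set of independent stabilizer generators is -XXI, +IIX, +ZZI (any independent generating set of the same group is equally correct).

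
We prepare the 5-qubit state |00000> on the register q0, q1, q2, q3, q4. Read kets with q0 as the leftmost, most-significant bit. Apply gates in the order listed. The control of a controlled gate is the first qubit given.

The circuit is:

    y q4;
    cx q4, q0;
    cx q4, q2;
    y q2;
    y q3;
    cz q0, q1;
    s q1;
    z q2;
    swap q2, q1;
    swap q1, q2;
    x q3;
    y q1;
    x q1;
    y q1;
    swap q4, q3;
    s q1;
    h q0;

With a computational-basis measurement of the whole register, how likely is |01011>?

A full measurement returns |01011> with probability 0.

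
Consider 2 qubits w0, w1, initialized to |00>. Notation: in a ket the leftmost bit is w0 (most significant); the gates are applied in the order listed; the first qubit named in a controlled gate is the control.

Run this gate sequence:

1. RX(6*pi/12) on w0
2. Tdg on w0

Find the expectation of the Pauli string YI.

The expectation value of YI is -sqrt(2)/2.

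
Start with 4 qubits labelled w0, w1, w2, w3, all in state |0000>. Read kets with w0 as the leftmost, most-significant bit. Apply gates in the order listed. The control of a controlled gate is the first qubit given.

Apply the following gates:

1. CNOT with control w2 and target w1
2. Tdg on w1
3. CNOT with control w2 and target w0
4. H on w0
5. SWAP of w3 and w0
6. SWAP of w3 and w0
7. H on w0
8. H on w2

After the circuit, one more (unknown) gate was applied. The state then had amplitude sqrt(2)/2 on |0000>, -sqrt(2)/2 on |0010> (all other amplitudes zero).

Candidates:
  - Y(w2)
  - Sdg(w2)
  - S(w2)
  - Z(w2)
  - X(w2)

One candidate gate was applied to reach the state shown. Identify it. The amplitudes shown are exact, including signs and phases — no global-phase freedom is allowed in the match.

It was Z(w2) that produced the state shown. Key observation: the block from step 4 through step 7 cancels to the identity and can be dropped.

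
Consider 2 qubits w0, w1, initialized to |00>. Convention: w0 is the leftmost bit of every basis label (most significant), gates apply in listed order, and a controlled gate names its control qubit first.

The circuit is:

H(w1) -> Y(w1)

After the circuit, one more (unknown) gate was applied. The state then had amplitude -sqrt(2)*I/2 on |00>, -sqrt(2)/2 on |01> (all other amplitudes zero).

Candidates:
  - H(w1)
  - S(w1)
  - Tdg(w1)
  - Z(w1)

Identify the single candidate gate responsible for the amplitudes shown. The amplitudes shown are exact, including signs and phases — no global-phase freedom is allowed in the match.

The unique candidate consistent with the amplitudes is S(w1).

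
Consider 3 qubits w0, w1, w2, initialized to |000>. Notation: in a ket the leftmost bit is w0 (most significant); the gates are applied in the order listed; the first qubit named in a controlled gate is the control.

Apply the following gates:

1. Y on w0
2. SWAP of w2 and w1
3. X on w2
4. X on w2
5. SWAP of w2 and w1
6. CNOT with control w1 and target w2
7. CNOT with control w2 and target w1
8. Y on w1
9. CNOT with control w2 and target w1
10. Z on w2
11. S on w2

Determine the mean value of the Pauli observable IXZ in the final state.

The observable IXZ averages to 0. Key observation: the block from step 2 through step 5 cancels to the identity and can be dropped.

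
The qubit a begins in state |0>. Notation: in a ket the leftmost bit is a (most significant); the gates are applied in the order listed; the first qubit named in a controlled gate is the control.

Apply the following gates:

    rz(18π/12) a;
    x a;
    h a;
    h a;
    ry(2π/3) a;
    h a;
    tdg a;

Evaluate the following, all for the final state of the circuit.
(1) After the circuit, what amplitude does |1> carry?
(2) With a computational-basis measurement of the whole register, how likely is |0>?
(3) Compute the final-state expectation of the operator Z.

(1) The final state's coefficient on |1> equals sqrt(2)/4 + sqrt(6)/4.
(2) The probability of measuring |0> is 1/2 - sqrt(3)/4.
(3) The observable Z averages to -sqrt(3)/2.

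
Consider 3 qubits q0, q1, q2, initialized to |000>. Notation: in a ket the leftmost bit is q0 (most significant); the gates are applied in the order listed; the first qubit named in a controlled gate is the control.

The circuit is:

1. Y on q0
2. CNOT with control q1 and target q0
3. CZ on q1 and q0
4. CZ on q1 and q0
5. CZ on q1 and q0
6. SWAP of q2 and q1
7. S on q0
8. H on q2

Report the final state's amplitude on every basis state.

The resulting statevector has amplitude -sqrt(2)/2 on |100>, -sqrt(2)/2 on |101>, and 0 on every other basis state. Key observation: steps 3-4 multiply out to the identity, so the circuit reduces to the remaining gates.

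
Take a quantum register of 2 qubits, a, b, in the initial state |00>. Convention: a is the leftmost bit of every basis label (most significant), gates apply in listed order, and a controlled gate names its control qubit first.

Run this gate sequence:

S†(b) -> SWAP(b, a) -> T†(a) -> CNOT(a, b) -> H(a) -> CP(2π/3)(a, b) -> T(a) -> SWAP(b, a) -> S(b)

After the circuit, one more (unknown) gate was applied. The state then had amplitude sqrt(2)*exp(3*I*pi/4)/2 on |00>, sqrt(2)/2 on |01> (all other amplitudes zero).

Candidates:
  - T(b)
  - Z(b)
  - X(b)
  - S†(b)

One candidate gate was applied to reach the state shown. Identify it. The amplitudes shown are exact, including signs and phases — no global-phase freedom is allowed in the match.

It was X(b) that produced the state shown.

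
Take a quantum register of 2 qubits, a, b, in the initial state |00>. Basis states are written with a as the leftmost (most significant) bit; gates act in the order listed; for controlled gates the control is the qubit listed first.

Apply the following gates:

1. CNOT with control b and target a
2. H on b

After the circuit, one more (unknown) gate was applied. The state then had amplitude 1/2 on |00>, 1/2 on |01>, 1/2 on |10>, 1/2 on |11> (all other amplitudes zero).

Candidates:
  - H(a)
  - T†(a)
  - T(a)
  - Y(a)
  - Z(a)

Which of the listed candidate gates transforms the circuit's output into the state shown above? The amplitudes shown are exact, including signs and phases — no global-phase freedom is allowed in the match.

It was H(a) that produced the state shown.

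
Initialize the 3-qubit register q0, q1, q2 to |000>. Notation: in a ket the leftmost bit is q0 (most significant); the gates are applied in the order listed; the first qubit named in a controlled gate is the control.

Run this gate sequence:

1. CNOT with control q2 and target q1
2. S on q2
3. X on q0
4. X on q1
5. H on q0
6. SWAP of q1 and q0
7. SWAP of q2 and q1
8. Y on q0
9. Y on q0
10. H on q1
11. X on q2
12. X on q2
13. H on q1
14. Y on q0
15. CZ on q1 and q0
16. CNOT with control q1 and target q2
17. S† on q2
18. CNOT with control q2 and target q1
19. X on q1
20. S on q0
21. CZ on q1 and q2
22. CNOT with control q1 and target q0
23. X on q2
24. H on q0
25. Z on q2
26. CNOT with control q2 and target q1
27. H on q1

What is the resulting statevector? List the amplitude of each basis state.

The final amplitudes are sqrt(2)/4 on |000>, sqrt(2)*I/4 on |001>, sqrt(2)/4 on |010>, sqrt(2)*I/4 on |011>, sqrt(2)/4 on |100>, -sqrt(2)*I/4 on |101>, sqrt(2)/4 on |110>, -sqrt(2)*I/4 on |111>. Key observation: the block from step 9 through step 14 cancels to the identity and can be dropped.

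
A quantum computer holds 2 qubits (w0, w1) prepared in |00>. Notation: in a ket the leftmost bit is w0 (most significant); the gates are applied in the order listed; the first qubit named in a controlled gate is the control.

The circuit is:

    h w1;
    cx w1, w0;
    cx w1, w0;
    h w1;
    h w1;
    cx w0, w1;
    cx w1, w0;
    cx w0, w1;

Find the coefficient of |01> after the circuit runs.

The amplitude on |01> is 0. Key observation: gates 1-4 undo each other exactly, leaving only the rest of the circuit to track.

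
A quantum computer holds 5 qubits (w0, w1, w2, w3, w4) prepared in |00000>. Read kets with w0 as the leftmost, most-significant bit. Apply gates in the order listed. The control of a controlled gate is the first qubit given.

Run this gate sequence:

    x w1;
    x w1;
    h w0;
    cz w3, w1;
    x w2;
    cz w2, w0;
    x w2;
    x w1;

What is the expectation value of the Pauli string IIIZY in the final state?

The observable IIIZY averages to 0. Key observation: the block from step 1 through step 2 cancels to the identity and can be dropped.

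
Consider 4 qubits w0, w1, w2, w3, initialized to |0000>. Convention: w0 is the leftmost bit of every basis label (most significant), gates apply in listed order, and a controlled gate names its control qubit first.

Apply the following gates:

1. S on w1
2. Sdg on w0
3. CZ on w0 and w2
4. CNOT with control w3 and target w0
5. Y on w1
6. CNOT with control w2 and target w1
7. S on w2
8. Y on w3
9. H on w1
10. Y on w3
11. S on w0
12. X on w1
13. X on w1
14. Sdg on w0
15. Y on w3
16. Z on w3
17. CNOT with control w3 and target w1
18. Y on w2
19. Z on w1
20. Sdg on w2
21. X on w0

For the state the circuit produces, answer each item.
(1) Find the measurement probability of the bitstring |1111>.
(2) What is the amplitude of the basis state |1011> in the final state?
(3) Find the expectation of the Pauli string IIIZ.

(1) The probability of measuring |1111> is 1/2.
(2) The final state's coefficient on |1011> equals -sqrt(2)/2.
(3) The observable IIIZ averages to -1.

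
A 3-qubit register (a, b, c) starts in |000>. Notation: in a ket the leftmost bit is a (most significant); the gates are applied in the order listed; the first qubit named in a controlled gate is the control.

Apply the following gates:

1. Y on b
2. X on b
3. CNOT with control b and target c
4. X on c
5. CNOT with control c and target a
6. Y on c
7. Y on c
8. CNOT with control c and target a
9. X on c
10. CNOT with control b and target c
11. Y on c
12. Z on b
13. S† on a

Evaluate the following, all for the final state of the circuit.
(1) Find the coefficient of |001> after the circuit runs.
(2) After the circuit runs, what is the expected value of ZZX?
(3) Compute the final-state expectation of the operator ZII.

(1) The final state's coefficient on |001> equals -1.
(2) The observable ZZX averages to 0.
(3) The expectation value of ZII is 1.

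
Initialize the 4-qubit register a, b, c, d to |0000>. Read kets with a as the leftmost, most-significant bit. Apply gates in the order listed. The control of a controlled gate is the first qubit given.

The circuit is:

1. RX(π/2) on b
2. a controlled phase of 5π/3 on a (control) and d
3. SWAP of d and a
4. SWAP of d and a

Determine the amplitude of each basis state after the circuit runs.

The final amplitudes are sqrt(2)/2 on |0000>, -sqrt(2)*I/2 on |0100>, and 0 on every other basis state. Key observation: the block from step 3 through step 4 cancels to the identity and can be dropped.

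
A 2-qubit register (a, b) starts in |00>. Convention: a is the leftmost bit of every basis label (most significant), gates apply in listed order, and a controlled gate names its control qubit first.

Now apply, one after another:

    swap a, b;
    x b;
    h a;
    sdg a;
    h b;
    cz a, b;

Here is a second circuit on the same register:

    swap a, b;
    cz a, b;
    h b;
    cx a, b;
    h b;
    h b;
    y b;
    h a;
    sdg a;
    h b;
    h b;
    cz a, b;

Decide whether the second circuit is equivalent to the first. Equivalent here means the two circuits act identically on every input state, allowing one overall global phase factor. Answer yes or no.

No: there is an input state on which the two circuits produce genuinely different outputs (not merely differing by a phase).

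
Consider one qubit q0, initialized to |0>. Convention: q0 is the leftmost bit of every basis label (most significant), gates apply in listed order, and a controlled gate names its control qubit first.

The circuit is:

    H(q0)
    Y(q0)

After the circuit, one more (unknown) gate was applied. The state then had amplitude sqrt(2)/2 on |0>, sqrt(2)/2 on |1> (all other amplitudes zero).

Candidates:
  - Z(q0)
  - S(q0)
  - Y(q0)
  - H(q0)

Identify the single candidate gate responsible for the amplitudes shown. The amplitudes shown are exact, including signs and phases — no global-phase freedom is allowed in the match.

The applied gate was Y(q0).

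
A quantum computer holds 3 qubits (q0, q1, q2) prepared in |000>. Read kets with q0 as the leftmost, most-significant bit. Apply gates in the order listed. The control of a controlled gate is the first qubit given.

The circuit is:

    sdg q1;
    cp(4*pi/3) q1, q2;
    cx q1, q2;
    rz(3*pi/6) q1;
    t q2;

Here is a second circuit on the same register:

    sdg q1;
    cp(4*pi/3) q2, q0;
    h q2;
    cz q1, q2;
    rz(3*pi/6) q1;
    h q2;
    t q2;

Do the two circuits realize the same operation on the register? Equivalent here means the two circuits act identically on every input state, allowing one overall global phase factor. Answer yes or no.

No: there is an input state on which the two circuits produce genuinely different outputs (not merely differing by a phase).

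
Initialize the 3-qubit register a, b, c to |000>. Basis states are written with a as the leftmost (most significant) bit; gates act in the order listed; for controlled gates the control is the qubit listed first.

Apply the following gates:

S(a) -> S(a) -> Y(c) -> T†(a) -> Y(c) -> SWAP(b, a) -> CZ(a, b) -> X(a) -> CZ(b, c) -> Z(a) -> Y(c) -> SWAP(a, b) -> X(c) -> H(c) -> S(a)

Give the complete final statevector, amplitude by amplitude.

The resulting statevector has amplitude -sqrt(2)*I/2 on |010>, -sqrt(2)*I/2 on |011>, and 0 on every other basis state.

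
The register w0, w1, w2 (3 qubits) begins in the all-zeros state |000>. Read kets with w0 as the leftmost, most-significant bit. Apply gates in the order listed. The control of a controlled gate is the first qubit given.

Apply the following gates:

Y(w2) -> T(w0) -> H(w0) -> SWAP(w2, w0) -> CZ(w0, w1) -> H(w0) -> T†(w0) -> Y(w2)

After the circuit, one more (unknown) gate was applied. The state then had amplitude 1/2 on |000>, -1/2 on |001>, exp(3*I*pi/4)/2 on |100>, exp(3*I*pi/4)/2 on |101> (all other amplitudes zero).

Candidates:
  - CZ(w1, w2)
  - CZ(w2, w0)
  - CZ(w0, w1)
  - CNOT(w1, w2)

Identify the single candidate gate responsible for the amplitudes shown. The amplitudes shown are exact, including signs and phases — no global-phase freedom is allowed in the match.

It was CZ(w2, w0) that produced the state shown.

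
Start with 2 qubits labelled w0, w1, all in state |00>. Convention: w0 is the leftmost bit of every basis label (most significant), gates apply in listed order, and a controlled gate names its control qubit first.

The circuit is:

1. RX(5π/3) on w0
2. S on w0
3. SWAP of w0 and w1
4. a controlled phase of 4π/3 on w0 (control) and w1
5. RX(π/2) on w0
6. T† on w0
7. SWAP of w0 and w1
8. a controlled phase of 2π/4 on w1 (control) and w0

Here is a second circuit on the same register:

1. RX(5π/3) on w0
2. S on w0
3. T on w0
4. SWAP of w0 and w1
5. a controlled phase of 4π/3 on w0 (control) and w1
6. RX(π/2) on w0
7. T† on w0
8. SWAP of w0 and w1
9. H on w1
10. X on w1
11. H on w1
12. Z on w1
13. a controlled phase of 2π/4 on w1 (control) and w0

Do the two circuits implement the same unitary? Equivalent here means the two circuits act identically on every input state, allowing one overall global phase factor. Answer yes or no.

No: there is an input state on which the two circuits produce genuinely different outputs (not merely differing by a phase).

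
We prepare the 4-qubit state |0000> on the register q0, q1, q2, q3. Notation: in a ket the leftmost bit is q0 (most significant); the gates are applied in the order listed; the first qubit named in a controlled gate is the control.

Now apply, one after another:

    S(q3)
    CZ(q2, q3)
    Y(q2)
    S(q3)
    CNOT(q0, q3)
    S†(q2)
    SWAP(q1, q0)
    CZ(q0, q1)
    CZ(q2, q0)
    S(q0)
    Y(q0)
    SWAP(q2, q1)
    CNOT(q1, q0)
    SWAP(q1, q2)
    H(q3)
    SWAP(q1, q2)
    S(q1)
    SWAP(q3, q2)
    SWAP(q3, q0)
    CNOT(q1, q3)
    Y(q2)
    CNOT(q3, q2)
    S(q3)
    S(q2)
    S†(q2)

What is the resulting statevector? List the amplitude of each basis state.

The final amplitudes are sqrt(2)/2 on |0101>, -sqrt(2)/2 on |0111>, and 0 on every other basis state.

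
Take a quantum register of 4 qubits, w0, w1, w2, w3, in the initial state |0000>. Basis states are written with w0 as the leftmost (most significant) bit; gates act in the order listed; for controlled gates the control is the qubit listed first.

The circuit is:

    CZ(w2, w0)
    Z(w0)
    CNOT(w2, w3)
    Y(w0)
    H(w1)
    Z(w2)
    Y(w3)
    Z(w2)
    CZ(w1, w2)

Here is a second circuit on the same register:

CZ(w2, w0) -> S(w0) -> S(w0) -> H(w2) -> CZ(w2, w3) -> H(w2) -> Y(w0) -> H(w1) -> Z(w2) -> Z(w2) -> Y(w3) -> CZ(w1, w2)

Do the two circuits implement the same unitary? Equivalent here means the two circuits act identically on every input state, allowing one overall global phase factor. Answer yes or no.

No, they are not equivalent — no single phase factor reconciles the two unitaries.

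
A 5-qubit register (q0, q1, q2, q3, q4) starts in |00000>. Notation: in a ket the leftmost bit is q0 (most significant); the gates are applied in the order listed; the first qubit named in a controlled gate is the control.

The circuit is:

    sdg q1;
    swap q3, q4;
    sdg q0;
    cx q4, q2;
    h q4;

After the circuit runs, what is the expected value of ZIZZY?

The observable ZIZZY averages to 0.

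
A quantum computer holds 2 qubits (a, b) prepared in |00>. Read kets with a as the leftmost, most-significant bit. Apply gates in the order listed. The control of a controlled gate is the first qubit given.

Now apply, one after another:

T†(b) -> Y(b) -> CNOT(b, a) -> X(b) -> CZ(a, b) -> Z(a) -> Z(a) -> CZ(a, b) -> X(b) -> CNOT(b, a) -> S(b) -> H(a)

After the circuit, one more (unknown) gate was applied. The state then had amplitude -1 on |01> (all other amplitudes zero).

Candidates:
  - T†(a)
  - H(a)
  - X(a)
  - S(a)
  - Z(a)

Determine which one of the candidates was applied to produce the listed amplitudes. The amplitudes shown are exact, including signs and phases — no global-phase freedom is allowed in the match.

The applied gate was H(a). Key observation: gates 3-10 undo each other exactly, leaving only the rest of the circuit to track.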